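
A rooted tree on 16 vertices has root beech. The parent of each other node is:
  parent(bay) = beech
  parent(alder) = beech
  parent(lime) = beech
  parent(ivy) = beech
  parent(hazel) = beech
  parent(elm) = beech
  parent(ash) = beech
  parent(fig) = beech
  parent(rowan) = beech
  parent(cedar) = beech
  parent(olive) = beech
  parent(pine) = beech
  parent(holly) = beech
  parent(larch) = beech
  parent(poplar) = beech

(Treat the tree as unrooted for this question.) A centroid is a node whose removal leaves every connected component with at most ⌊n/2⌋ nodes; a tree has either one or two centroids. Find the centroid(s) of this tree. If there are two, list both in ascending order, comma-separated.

Delete beech: the remaining components have sizes 1, 1, 1, 1, 1, 1, 1, 1, 1, 1, 1, 1, 1, 1, 1. Max 1 ≤ 8, so beech is a centroid.
Every other node leaves some component of size > 8, so the centroid is unique.

beech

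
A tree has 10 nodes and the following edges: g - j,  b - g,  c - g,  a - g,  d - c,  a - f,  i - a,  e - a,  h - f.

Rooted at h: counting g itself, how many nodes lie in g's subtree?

5

g's subtree: {g, j, c, b, d}, size 5.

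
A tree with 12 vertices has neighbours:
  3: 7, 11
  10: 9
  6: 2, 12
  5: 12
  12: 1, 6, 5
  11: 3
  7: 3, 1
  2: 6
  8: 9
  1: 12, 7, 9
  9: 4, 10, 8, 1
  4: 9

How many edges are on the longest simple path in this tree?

6

BFS from 2 reaches 11 last, at distance 6; BFS from 11 confirms no node is farther.
Path: 2–6–12–1–7–3–11.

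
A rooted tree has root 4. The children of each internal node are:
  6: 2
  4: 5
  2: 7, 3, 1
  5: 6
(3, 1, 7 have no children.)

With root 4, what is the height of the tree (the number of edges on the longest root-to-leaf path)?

4

A deepest node is 1, reached by 4–5–6–2–1.
That path has 4 edges, so the height is 4.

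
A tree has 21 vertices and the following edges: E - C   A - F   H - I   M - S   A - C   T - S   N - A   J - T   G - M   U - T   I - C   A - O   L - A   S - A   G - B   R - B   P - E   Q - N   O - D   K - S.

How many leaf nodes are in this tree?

Exactly 10 nodes have a single neighbour: D, F, H, J, K, L, P, Q, R, U.

10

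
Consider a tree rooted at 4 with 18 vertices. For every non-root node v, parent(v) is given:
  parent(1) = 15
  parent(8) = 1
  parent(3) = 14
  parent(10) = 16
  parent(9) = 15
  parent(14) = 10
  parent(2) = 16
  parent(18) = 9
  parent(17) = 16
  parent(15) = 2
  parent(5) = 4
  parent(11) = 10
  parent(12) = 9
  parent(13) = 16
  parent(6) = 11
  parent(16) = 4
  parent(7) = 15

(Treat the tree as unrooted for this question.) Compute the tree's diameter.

BFS from 3 reaches 8 last, at distance 7; BFS from 8 confirms no node is farther.
Path: 3-14-10-16-2-15-1-8.

7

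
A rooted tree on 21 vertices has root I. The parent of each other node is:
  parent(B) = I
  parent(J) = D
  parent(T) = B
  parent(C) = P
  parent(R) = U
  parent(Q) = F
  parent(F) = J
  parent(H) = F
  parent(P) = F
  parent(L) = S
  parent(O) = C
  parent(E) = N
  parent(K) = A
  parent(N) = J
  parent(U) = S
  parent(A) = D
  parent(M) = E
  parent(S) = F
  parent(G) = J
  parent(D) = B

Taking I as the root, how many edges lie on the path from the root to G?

4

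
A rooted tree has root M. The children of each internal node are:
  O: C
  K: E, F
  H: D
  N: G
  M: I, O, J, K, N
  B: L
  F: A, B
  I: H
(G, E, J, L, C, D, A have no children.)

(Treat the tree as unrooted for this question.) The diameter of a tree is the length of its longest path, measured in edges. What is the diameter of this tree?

Starting from L, a farthest node is D at distance 7.
One longest path: L - B - F - K - M - I - H - D.
So the diameter is 7.

7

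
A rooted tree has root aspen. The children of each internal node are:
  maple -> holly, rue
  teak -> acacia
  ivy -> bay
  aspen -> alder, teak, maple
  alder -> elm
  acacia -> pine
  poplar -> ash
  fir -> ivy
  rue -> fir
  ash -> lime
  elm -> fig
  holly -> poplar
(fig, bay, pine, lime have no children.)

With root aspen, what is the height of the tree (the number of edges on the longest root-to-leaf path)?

5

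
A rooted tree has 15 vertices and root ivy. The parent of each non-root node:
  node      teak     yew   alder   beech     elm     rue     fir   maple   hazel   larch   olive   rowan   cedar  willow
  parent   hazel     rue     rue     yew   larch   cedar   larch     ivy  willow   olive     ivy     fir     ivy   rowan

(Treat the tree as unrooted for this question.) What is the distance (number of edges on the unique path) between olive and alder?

olive–ivy–cedar–rue–alder: 4 edges.

4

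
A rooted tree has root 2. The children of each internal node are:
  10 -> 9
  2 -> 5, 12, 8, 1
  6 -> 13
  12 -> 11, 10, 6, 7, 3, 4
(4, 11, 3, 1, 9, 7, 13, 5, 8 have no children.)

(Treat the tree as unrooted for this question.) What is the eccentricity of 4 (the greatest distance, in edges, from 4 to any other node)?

3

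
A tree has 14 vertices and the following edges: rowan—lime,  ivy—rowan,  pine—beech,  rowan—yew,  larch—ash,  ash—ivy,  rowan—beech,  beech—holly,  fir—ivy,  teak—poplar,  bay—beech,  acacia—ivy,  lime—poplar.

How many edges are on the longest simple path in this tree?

6

BFS from larch reaches teak last, at distance 6; BFS from teak confirms no node is farther.
Path: larch–ash–ivy–rowan–lime–poplar–teak.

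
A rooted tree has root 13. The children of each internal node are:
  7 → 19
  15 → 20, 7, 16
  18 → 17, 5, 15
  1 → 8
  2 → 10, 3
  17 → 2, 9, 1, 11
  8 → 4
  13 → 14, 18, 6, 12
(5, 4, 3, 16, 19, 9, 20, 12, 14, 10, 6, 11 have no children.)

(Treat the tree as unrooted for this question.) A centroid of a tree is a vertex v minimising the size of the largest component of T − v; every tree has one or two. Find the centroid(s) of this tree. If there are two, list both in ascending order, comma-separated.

Removing 18 splits the tree into components of sizes 9, 5, 4, 1; the largest is 9 ≤ ⌊20/2⌋ = 10.
No neighbour of 18 does as well, so 18 is the unique centroid.

18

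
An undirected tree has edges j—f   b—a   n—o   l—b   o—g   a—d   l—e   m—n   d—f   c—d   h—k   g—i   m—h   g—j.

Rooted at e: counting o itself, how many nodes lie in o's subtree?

5

The subtree rooted at o contains: o, n, m, h, k — 5 nodes.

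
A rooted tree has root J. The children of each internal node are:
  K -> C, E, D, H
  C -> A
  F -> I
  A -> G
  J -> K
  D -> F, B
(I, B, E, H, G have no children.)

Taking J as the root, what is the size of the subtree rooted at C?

Descendants of C (including itself): C, A, G. That's 3.

3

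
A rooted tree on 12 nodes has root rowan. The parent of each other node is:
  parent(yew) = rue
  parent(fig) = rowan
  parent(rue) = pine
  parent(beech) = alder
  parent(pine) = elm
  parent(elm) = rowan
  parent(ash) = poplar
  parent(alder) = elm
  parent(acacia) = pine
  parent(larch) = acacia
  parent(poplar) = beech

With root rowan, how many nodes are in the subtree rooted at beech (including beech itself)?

3

beech's subtree: {beech, poplar, ash}, size 3.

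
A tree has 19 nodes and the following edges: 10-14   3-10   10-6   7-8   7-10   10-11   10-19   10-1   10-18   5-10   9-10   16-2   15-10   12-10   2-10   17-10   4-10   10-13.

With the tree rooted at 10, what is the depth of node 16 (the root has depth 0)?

2

10 – 2 – 16 — 2 edges.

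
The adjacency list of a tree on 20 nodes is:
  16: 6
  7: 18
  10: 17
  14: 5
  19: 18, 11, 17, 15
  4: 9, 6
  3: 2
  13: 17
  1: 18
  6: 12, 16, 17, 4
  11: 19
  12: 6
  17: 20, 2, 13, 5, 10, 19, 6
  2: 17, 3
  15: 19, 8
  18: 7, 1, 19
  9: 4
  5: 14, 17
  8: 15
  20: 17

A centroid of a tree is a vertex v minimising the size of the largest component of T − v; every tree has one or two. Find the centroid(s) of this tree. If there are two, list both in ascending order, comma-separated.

17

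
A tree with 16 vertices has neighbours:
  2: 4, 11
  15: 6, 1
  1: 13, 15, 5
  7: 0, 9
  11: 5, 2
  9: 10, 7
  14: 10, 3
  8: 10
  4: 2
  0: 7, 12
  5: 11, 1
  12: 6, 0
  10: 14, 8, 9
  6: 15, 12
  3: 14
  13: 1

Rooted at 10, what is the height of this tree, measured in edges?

11

The longest root-to-leaf path is 10 – 9 – 7 – 0 – 12 – 6 – 15 – 1 – 5 – 11 – 2 – 4 (11 edges).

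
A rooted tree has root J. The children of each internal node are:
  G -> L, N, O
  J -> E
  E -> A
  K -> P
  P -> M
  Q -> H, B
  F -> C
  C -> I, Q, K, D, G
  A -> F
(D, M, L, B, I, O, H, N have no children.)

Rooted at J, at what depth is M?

7

J–E–A–F–C–K–P–M — 7 edges.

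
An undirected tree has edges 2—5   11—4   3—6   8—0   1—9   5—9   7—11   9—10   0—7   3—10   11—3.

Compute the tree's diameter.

A longest path is 8-0-7-11-3-10-9-5-2, with 8 edges.

8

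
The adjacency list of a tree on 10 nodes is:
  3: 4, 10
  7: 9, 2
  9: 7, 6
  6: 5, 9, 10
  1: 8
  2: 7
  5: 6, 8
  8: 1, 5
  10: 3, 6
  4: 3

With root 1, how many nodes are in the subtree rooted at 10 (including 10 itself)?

The subtree rooted at 10 contains: 10, 3, 4 — 3 nodes.

3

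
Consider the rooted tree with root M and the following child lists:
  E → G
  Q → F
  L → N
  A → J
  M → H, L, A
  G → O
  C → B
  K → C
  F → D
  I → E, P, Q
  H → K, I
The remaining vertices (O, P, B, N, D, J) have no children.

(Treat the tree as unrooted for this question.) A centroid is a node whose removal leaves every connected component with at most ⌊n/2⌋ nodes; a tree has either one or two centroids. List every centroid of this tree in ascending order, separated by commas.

If H is removed the pieces have sizes 8, 5, 3, all ≤ ⌊17/2⌋ = 8.
Every other node leaves some component of size > 8, so the centroid is unique.

H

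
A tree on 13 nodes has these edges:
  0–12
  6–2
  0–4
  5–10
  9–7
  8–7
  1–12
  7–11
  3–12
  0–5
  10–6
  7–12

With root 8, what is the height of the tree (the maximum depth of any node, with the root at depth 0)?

7

The longest root-to-leaf path is 8 – 7 – 12 – 0 – 5 – 10 – 6 – 2 (7 edges).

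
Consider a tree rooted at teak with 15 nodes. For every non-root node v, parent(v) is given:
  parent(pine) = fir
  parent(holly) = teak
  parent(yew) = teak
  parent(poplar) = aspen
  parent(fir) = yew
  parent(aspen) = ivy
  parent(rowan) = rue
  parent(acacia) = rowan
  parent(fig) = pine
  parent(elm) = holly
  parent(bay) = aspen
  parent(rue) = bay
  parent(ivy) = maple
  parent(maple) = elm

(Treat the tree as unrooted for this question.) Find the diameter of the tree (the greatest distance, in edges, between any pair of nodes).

13

Starting from acacia, a farthest node is fig at distance 13.
One longest path: acacia-rowan-rue-bay-aspen-ivy-maple-elm-holly-teak-yew-fir-pine-fig.
So the diameter is 13.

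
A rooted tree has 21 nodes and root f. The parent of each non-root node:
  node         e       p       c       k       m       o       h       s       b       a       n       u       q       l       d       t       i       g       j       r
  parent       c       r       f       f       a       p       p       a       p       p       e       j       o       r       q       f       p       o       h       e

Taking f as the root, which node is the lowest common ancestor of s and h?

p

Ancestors of s (toward the root): s, a, p, r, e, c, f.
Ancestors of h: h, p, r, e, c, f.
The deepest node appearing in both lists is p.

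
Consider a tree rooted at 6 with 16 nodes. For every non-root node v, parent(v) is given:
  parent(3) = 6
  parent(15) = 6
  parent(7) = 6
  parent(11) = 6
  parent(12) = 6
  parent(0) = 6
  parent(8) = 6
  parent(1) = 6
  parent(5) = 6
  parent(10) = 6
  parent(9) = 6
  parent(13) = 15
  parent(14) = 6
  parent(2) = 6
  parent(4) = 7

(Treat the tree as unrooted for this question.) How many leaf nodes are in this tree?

13

The leaves are 0, 1, 2, 3, 4, 5, 8, 9, 10, 11, 12, 13, 14.
That is 13 leaves.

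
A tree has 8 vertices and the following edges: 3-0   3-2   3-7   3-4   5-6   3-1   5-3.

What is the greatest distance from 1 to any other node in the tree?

Distances from 1 peak at 3, attained at 6.
1 – 3 – 5 – 6

3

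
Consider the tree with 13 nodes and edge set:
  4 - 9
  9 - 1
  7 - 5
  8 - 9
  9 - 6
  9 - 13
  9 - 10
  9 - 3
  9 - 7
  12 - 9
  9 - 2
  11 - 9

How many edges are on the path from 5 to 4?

The path is 5 – 7 – 9 – 4, which has 3 edges.

3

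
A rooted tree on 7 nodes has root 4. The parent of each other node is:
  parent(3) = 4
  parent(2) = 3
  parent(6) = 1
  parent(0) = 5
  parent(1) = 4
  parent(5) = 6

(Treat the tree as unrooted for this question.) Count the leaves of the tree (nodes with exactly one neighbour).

Exactly 2 nodes have a single neighbour: 0, 2.

2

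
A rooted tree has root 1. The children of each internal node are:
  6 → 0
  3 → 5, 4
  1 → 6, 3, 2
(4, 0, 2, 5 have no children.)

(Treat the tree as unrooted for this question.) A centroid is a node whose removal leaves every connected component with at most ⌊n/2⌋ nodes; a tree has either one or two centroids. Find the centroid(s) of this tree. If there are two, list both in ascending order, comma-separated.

1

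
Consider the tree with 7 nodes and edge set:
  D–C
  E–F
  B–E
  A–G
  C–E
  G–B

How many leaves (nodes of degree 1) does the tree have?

3

Exactly 3 nodes have a single neighbour: A, D, F.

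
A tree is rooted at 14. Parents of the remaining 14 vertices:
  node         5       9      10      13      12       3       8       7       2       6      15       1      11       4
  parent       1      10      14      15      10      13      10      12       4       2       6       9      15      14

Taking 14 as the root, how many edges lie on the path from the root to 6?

3

14–4–2–6 — 3 edges.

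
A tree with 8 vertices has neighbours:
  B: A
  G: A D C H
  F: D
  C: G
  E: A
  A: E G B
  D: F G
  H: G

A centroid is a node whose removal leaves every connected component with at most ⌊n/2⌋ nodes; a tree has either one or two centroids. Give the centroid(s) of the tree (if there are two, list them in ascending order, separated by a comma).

G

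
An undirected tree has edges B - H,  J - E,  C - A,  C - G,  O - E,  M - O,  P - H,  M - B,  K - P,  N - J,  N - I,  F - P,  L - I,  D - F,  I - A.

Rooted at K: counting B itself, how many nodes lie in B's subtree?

Descendants of B (including itself): B, M, O, E, J, N, I, A, L, C, G. That's 11.

11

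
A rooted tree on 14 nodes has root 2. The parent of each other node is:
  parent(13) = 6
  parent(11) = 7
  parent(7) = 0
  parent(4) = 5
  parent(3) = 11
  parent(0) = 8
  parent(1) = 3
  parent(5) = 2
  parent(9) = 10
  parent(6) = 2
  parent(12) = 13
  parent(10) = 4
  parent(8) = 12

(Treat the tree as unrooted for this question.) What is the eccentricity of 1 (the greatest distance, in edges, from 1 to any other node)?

13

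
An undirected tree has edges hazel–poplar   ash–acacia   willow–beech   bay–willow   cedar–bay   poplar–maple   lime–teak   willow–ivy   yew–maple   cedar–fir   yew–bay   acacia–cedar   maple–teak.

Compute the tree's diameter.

7

BFS from hazel reaches ash last, at distance 7; BFS from ash confirms no node is farther.
Path: hazel - poplar - maple - yew - bay - cedar - acacia - ash.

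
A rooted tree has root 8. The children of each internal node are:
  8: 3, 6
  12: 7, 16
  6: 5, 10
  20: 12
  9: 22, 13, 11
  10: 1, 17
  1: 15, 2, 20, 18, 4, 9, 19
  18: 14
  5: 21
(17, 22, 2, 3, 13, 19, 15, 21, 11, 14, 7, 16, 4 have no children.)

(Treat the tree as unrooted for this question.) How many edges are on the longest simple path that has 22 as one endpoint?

6

A farthest node from 22 is 21 (3 also at distance 6).
The path 22-9-1-10-6-5-21 has 6 edges.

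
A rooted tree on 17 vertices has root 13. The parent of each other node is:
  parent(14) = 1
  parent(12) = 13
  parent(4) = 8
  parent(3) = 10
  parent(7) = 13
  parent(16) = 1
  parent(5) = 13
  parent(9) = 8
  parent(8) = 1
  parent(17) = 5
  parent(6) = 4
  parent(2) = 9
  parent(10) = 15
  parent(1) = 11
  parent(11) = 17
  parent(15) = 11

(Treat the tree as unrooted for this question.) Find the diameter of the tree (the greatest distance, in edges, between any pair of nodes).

8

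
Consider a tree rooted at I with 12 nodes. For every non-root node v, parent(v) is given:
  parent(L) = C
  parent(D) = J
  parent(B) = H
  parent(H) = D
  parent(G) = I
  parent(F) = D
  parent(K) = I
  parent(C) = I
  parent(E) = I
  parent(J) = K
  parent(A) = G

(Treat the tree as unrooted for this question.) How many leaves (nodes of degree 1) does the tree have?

5

Degree-1 nodes: A, B, E, F, L — 5 of them.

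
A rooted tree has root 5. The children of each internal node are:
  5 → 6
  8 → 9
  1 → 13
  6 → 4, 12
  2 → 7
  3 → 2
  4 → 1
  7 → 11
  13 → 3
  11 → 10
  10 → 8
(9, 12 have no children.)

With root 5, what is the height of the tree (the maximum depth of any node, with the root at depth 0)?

11

9 sits deepest: 5 → 6 → 4 → 1 → 13 → 3 → 2 → 7 → 11 → 10 → 8 → 9 — 11 edges from the root.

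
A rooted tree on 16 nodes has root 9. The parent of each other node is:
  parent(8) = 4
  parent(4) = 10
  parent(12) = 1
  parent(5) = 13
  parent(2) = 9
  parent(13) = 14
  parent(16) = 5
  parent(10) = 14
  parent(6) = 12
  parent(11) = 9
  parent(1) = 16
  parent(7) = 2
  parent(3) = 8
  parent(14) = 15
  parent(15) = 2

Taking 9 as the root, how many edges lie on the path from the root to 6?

9

9 – 2 – 15 – 14 – 13 – 5 – 16 – 1 – 12 – 6 — 9 edges.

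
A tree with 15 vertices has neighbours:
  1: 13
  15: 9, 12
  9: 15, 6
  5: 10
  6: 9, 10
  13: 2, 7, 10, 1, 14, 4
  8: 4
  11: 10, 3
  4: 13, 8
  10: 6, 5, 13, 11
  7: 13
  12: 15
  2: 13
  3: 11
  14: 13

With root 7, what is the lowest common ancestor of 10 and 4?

Ancestors of 10 (toward the root): 10, 13, 7.
Ancestors of 4: 4, 13, 7.
The deepest node appearing in both lists is 13.

13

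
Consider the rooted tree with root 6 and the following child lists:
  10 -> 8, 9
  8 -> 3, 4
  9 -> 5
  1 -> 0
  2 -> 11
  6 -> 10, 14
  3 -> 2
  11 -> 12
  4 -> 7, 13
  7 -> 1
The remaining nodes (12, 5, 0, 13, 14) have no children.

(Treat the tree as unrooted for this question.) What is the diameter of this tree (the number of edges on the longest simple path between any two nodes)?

BFS from 0 reaches 12 last, at distance 8; BFS from 12 confirms no node is farther.
Path: 0 - 1 - 7 - 4 - 8 - 3 - 2 - 11 - 12.

8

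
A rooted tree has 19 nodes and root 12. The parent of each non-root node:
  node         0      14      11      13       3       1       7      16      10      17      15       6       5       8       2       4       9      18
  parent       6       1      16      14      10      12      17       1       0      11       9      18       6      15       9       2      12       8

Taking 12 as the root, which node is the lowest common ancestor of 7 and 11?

11

Ancestors of 7 (toward the root): 7, 17, 11, 16, 1, 12.
Ancestors of 11: 11, 16, 1, 12.
The deepest node appearing in both lists is 11.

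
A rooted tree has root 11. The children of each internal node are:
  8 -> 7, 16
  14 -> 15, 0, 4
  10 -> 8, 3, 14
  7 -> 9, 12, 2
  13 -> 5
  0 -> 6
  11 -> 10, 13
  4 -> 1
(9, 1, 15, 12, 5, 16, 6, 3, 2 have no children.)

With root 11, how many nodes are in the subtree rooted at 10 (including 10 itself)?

Descendants of 10 (including itself): 10, 14, 8, 3, 15, 0, 4, 7, 16, 6, 1, 9, 12, 2. That's 14.

14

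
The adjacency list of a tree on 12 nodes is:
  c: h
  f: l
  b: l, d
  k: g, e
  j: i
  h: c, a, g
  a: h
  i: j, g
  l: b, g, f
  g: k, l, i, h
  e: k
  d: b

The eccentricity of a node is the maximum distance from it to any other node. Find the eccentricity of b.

A farthest node from b is j (c, e, a also at distance 4).
The path b–l–g–i–j has 4 edges.

4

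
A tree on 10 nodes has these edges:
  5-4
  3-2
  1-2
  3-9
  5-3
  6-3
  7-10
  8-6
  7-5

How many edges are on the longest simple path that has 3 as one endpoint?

The node farthest from 3 is 10, via 3-5-7-10 — 3 edges.

3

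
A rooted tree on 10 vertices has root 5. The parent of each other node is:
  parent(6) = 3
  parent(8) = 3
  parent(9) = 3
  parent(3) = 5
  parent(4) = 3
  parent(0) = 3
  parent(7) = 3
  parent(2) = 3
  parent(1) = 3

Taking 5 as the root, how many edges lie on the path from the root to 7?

2

Climbing from 7 to the root: 7–3–5. That's 2 steps.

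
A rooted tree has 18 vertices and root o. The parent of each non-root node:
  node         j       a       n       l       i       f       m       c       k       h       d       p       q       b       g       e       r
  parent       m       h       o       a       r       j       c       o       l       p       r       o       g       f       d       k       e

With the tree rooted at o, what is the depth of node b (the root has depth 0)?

o–c–m–j–f–b — 5 edges.

5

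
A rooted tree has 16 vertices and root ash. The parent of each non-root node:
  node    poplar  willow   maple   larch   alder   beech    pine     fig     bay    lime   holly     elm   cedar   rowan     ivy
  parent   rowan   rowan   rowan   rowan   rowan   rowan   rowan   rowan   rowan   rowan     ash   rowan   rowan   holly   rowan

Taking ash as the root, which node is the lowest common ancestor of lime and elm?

Path lime→root: lime rowan holly ash; path elm→root: elm rowan holly ash.
First common node: rowan.

rowan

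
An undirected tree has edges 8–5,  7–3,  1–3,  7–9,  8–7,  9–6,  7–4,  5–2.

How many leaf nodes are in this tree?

The leaves are 1, 2, 4, 6.
That is 4 leaves.

4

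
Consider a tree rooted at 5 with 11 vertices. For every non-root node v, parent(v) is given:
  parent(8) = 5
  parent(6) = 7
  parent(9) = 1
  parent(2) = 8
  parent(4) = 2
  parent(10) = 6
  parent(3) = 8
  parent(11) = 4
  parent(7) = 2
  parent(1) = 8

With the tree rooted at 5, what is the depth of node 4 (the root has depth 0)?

3

Climbing from 4 to the root: 4 – 2 – 8 – 5. That's 3 steps.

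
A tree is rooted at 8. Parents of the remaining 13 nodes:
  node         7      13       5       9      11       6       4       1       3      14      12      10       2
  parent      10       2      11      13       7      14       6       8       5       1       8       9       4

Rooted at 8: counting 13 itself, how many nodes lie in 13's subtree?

7

The subtree rooted at 13 contains: 13, 9, 10, 7, 11, 5, 3 — 7 nodes.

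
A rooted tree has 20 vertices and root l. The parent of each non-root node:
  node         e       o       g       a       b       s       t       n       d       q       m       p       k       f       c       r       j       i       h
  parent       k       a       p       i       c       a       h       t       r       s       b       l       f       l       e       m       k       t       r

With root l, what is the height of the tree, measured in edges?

The longest root-to-leaf path is l–f–k–e–c–b–m–r–h–t–i–a–s–q (13 edges).

13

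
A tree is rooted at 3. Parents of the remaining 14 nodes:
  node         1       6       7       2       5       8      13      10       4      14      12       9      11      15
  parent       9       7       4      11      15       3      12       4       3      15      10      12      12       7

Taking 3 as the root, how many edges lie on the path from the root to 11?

3 → 4 → 10 → 12 → 11 — 4 edges.

4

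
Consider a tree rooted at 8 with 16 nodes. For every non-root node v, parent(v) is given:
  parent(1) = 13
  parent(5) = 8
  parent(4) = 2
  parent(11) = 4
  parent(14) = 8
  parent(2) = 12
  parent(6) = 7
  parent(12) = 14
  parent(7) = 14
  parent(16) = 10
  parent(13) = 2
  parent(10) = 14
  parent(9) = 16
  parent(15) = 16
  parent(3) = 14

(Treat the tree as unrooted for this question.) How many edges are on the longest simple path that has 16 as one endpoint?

Distances from 16 peak at 6, attained at 1 (11 also at distance 6).
16 – 10 – 14 – 12 – 2 – 13 – 1

6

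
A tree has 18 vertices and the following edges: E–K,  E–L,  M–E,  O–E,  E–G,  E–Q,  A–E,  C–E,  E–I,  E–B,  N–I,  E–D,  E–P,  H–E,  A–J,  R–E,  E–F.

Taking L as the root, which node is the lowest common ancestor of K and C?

E

Ancestors of K (toward the root): K, E, L.
Ancestors of C: C, E, L.
The deepest node appearing in both lists is E.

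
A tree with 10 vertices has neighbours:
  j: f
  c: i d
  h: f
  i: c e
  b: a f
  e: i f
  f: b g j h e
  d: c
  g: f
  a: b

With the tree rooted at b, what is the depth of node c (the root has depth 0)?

4

Climbing from c to the root: c – i – e – f – b. That's 4 steps.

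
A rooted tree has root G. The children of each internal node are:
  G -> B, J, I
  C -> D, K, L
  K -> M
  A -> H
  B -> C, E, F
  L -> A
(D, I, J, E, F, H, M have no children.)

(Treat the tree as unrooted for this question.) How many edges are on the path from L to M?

3

The path is L - C - K - M, which has 3 edges.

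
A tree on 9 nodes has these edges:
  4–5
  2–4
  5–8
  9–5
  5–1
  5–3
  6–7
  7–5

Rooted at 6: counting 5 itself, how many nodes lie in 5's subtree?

Descendants of 5 (including itself): 5, 4, 3, 8, 9, 1, 2. That's 7.

7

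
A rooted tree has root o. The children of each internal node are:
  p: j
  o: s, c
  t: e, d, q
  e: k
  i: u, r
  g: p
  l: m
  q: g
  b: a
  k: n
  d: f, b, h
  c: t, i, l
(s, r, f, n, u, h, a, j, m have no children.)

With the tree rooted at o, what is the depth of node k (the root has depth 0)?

4

Path from o to k: o – c – t – e – k, which has 4 edges.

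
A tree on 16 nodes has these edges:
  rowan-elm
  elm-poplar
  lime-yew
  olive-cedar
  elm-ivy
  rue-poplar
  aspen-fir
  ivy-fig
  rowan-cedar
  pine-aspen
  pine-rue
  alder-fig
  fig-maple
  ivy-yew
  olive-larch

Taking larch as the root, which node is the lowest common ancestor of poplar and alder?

elm

Path poplar→root: poplar elm rowan cedar olive larch; path alder→root: alder fig ivy elm rowan cedar olive larch.
First common node: elm.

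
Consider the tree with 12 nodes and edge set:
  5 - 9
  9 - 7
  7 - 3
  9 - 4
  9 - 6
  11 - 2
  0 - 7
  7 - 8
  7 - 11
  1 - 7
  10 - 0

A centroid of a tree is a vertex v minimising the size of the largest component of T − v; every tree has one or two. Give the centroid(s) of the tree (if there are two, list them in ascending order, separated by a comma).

Delete 7: the remaining components have sizes 4, 2, 2, 1, 1, 1. Max 4 ≤ 6, so 7 is a centroid.
Every other node leaves some component of size > 6, so the centroid is unique.

7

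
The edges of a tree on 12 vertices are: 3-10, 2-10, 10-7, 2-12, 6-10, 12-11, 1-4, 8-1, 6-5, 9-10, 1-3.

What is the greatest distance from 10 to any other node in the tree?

The node farthest from 10 is 4 (11, 8 also at distance 3), via 10–3–1–4 — 3 edges.

3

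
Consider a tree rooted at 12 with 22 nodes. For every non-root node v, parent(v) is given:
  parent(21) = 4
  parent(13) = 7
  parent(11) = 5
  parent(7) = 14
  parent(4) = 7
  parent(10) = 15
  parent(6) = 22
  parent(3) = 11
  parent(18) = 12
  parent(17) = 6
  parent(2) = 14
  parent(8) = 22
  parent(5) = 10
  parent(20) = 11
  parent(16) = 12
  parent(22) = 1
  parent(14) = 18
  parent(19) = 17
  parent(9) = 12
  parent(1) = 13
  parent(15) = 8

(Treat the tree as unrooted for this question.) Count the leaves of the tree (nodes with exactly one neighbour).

The leaves are 2, 3, 9, 16, 19, 20, 21.
That is 7 leaves.

7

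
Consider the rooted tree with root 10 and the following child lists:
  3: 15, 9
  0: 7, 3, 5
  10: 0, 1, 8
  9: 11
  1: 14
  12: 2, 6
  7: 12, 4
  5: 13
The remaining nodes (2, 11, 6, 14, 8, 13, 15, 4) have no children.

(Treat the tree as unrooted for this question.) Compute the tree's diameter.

6

BFS from 11 reaches 14 last, at distance 6; BFS from 14 confirms no node is farther.
Path: 11–9–3–0–10–1–14.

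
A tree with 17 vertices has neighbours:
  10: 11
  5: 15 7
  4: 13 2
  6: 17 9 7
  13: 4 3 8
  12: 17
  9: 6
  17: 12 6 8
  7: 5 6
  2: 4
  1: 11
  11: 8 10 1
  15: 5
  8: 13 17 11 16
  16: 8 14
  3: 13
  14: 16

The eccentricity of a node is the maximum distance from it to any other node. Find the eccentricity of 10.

Distances from 10 peak at 7, attained at 15.
10–11–8–17–6–7–5–15

7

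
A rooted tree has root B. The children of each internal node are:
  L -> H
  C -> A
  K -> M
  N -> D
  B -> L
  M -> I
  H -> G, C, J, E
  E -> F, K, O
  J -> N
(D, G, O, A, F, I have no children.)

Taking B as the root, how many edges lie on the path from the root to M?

Climbing from M to the root: M – K – E – H – L – B. That's 5 steps.

5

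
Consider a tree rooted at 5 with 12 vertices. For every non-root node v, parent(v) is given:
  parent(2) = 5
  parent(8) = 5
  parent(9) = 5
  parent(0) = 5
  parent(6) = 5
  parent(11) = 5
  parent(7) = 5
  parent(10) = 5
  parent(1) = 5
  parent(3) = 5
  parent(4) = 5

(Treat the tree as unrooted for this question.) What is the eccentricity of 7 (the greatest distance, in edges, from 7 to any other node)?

A farthest node from 7 is 2 (1, 9, 6, 3, 11, 4, 8, 0, 10 also at distance 2).
The path 7–5–2 has 2 edges.

2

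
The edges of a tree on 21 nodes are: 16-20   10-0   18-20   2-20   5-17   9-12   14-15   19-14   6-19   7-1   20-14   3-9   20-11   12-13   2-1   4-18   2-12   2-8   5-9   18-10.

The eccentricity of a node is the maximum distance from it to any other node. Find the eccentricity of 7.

Distances from 7 peak at 6, attained at 0 (17, 6 also at distance 6).
7-1-2-20-18-10-0

6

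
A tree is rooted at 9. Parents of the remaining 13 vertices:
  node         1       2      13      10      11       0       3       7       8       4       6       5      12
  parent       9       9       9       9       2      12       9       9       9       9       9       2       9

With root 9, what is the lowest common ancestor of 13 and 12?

13's ancestor chain is 13, 9 and 12's is 12, 9; they first meet at 9.

9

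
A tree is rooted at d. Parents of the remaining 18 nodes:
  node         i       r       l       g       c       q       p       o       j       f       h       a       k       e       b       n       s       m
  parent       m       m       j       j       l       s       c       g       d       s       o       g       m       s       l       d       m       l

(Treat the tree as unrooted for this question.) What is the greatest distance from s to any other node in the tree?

6

The node farthest from s is h, via s–m–l–j–g–o–h — 6 edges.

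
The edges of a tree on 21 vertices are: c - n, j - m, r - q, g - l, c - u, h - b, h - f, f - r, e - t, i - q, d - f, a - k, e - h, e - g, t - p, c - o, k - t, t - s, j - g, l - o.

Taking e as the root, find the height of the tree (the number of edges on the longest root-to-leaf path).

n sits deepest: e-g-l-o-c-n — 5 edges from the root.

5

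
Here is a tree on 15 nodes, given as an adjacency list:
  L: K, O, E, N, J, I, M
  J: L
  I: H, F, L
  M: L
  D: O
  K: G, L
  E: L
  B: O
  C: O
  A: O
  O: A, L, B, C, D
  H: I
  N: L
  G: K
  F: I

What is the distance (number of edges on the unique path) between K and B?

K – L – O – B: 3 edges.

3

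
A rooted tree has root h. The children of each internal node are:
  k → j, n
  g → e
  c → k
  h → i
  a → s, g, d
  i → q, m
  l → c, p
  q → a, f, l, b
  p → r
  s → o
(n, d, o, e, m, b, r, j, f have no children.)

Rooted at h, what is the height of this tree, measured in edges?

6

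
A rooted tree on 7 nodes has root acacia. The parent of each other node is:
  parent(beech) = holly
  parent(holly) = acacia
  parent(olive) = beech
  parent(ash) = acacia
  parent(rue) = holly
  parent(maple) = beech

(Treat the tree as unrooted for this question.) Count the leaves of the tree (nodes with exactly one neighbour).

Degree-1 nodes: ash, maple, olive, rue — 4 of them.

4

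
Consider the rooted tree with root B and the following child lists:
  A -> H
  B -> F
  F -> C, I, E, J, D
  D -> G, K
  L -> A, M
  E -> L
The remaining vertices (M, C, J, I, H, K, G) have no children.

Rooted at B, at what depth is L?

3

Path from B to L: B → F → E → L, which has 3 edges.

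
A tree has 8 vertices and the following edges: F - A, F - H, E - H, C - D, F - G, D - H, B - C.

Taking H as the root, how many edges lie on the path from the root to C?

2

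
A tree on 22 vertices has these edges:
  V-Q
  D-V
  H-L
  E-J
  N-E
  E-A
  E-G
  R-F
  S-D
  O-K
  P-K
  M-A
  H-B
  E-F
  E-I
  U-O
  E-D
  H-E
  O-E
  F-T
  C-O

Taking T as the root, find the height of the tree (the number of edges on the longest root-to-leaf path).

The longest root-to-leaf path is T – F – E – O – K – P (5 edges).

5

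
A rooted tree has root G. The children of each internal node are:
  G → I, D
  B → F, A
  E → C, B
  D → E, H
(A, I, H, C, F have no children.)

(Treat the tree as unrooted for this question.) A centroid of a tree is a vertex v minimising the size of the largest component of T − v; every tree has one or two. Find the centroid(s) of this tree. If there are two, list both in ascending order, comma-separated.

Delete E: the remaining components have sizes 4, 3, 1. Max 4 ≤ 4, so E is a centroid.
Every other node leaves some component of size > 4, so the centroid is unique.

E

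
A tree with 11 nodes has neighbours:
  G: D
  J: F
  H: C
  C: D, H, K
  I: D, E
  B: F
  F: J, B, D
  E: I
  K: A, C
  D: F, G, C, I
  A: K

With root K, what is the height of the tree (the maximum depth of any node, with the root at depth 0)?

4

B sits deepest: K–C–D–F–B — 4 edges from the root.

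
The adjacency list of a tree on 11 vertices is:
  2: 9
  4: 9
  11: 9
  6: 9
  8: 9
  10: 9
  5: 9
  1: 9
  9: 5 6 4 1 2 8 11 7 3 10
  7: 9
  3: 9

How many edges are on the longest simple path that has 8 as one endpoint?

A farthest node from 8 is 5 (1, 3, 11, 2, 6, 4, 7, 10 also at distance 2).
The path 8 – 9 – 5 has 2 edges.

2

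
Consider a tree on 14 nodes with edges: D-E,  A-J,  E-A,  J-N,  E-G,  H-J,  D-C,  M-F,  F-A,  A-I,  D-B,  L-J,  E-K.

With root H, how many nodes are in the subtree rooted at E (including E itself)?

Descendants of E (including itself): E, D, G, K, B, C. That's 6.

6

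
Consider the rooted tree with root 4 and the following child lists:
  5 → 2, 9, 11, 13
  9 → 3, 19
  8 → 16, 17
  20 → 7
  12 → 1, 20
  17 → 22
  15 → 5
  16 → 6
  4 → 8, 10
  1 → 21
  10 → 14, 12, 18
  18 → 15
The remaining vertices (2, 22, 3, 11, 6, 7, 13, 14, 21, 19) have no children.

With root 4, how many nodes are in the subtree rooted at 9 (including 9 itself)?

Descendants of 9 (including itself): 9, 3, 19. That's 3.

3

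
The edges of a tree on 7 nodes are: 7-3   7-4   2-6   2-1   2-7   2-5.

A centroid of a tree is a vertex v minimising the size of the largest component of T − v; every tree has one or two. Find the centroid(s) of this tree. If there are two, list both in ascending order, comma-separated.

2

Delete 2: the remaining components have sizes 3, 1, 1, 1. Max 3 ≤ 3, so 2 is a centroid.
Every other node leaves some component of size > 3, so the centroid is unique.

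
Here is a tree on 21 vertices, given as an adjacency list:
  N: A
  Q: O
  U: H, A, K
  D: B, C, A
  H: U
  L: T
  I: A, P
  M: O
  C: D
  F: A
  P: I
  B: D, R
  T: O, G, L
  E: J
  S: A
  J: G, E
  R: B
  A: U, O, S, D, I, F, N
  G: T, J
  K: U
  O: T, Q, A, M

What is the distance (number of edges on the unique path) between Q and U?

3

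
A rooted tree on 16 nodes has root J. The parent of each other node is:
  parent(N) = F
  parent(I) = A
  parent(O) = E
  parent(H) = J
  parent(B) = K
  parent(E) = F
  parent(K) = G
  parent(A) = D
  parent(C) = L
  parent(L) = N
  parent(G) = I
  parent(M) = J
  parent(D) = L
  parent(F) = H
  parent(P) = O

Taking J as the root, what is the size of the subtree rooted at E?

3

E's subtree: {E, O, P}, size 3.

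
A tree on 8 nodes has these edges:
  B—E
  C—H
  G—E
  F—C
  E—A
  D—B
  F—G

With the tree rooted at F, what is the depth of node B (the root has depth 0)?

Path from F to B: F → G → E → B, which has 3 edges.

3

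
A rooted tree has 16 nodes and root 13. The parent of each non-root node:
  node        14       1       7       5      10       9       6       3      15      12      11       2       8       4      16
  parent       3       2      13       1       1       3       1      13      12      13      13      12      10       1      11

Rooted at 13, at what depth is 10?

13–12–2–1–10 — 4 edges.

4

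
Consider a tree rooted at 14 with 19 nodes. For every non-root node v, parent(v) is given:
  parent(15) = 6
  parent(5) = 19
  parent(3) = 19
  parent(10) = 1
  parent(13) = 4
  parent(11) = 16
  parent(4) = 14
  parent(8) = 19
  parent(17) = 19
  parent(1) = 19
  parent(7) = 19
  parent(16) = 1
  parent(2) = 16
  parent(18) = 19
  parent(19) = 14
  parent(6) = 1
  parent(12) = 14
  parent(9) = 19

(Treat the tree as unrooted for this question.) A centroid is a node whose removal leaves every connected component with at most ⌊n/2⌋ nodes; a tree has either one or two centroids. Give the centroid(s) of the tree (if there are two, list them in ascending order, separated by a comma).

19

Delete 19: the remaining components have sizes 7, 4, 1, 1, 1, 1, 1, 1, 1. Max 7 ≤ 9, so 19 is a centroid.
Every other node leaves some component of size > 9, so the centroid is unique.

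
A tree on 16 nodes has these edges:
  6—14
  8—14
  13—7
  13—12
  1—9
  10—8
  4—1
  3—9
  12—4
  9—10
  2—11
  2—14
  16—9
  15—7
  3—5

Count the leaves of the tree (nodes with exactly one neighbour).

Degree-1 nodes: 5, 6, 11, 15, 16 — 5 of them.

5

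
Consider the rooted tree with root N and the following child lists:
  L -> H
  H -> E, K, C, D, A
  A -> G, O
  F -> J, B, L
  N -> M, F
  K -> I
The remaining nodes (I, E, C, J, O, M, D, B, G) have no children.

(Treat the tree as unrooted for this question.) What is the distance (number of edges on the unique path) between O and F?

4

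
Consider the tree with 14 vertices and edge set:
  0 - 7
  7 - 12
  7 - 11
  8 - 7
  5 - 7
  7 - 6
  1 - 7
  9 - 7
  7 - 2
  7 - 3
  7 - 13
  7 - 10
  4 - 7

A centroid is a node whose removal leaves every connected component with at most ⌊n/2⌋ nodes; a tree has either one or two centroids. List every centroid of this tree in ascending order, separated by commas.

7

If 7 is removed the pieces have sizes 1, 1, 1, 1, 1, 1, 1, 1, 1, 1, 1, 1, 1, all ≤ ⌊14/2⌋ = 7.
No neighbour of 7 does as well, so 7 is the unique centroid.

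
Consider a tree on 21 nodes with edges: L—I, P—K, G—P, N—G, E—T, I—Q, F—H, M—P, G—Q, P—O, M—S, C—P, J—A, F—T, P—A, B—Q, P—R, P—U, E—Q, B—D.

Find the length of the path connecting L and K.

L–I–Q–G–P–K: 5 edges.

5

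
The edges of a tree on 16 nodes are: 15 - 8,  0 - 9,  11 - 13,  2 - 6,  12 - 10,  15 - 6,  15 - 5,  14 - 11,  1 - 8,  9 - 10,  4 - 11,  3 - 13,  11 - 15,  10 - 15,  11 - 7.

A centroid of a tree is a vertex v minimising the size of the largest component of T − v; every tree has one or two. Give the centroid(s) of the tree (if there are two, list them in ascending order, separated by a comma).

Delete 15: the remaining components have sizes 6, 4, 2, 2, 1. Max 6 ≤ 8, so 15 is a centroid.
No neighbour of 15 does as well, so 15 is the unique centroid.

15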